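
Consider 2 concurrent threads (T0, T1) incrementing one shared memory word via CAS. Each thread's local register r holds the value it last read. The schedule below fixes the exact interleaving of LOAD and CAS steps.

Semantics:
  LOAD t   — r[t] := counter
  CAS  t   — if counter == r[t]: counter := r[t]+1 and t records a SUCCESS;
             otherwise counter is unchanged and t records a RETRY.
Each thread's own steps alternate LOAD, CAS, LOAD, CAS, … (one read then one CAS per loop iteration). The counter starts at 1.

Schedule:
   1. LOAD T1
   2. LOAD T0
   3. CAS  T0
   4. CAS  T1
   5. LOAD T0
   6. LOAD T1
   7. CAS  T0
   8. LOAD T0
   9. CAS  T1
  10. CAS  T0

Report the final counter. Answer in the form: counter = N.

   1) LOAD T1:  M=1  r_T1=1
   2) LOAD T0:  M=1  r_T0=1
   3) CAS  T0:  M=2  r_T0=1 ✓
   4) CAS  T1:  M=2  r_T1=1 ✗
   5) LOAD T0:  M=2  r_T0=2
   6) LOAD T1:  M=2  r_T1=2
   7) CAS  T0:  M=3  r_T0=2 ✓
   8) LOAD T0:  M=3  r_T0=3
   9) CAS  T1:  M=3  r_T1=2 ✗
  10) CAS  T0:  M=4  r_T0=3 ✓

counter = 4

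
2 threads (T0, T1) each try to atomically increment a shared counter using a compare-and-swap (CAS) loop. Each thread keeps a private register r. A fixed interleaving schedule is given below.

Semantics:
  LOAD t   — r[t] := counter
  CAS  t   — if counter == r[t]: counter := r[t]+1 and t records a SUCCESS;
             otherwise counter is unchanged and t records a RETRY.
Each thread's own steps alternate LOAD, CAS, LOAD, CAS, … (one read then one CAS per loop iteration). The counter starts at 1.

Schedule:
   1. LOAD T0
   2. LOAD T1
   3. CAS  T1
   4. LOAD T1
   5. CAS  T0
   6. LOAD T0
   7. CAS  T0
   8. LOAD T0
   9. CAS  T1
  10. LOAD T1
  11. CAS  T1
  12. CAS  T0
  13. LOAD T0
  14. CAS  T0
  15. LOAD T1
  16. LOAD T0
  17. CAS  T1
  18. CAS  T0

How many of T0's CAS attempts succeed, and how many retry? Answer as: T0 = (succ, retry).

#1 T0 reads 1
#2 T1 reads 1
#3 T1 CAS(1→2) writes; counter now 2
#4 T1 reads 2
#5 T0 CAS(1→2) fails; counter now 2
#6 T0 reads 2
#7 T0 CAS(2→3) writes; counter now 3
#8 T0 reads 3
#9 T1 CAS(2→3) fails; counter now 3
#10 T1 reads 3
#11 T1 CAS(3→4) writes; counter now 4
#12 T0 CAS(3→4) fails; counter now 4
#13 T0 reads 4
#14 T0 CAS(4→5) writes; counter now 5
#15 T1 reads 5
#16 T0 reads 5
#17 T1 CAS(5→6) writes; counter now 6
#18 T0 CAS(5→6) fails; counter now 6

T0 = (2, 3)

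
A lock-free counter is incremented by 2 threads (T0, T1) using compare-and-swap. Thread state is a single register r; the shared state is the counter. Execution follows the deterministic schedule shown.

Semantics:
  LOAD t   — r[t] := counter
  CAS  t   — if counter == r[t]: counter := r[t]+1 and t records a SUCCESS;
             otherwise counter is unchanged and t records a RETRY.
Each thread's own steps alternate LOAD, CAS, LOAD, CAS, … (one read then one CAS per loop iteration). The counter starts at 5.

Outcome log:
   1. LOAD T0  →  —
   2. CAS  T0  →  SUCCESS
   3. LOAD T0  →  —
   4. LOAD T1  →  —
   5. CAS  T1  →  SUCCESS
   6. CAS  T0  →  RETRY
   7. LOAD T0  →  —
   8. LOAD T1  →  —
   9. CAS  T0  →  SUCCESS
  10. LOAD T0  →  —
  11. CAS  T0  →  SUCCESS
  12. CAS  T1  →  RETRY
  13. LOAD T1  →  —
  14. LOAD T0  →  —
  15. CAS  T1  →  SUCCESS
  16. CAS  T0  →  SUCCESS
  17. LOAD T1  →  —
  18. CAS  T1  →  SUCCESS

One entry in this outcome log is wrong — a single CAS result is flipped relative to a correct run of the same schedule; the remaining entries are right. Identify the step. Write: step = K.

step = 16

Re-executing:
[1] T0.load  rd  (counter 5, T0.r 5)
[2] T0.cas  hit  (counter 6, T0.r 5)
[3] T0.load  rd  (counter 6, T0.r 6)
[4] T1.load  rd  (counter 6, T1.r 6)
[5] T1.cas  hit  (counter 7, T1.r 6)
[6] T0.cas  miss  (counter 7, T0.r 6)
[7] T0.load  rd  (counter 7, T0.r 7)
[8] T1.load  rd  (counter 7, T1.r 7)
[9] T0.cas  hit  (counter 8, T0.r 7)
[10] T0.load  rd  (counter 8, T0.r 8)
[11] T0.cas  hit  (counter 9, T0.r 8)
[12] T1.cas  miss  (counter 9, T1.r 7)
[13] T1.load  rd  (counter 9, T1.r 9)
[14] T0.load  rd  (counter 9, T0.r 9)
[15] T1.cas  hit  (counter 10, T1.r 9)
[16] T0.cas  miss  (counter 10, T0.r 9)
[17] T1.load  rd  (counter 10, T1.r 10)
[18] T1.cas  hit  (counter 11, T1.r 10)
Mismatch at 16.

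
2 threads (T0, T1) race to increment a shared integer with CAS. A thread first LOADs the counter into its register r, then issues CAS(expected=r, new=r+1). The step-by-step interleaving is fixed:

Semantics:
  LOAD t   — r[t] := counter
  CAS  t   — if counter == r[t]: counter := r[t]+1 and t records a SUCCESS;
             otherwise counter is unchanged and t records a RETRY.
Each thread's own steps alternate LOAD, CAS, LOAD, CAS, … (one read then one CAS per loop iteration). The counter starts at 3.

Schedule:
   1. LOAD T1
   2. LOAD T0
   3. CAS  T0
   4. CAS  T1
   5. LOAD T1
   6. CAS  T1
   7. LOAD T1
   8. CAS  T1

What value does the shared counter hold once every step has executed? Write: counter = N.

counter = 6

[1] T1.load  rd  (counter 3, T1.r 3)
[2] T0.load  rd  (counter 3, T0.r 3)
[3] T0.cas  hit  (counter 4, T0.r 3)
[4] T1.cas  miss  (counter 4, T1.r 3)
[5] T1.load  rd  (counter 4, T1.r 4)
[6] T1.cas  hit  (counter 5, T1.r 4)
[7] T1.load  rd  (counter 5, T1.r 5)
[8] T1.cas  hit  (counter 6, T1.r 5)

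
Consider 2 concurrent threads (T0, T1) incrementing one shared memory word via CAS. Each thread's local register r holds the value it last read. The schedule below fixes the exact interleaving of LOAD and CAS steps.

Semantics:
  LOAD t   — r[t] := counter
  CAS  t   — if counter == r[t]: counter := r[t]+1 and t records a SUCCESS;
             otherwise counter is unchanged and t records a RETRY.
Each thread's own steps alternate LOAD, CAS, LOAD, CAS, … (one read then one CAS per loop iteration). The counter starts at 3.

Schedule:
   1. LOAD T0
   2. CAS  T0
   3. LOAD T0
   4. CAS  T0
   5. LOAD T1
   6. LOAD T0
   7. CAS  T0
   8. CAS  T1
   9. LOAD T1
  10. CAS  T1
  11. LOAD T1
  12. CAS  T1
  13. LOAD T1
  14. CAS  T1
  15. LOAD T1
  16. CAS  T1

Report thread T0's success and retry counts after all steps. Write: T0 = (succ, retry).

T0 = (3, 0)

   1) LOAD T0:  M=3  r_T0=3
   2) CAS  T0:  M=4  r_T0=3 ✓
   3) LOAD T0:  M=4  r_T0=4
   4) CAS  T0:  M=5  r_T0=4 ✓
   5) LOAD T1:  M=5  r_T1=5
   6) LOAD T0:  M=5  r_T0=5
   7) CAS  T0:  M=6  r_T0=5 ✓
   8) CAS  T1:  M=6  r_T1=5 ✗
   9) LOAD T1:  M=6  r_T1=6
  10) CAS  T1:  M=7  r_T1=6 ✓
  11) LOAD T1:  M=7  r_T1=7
  12) CAS  T1:  M=8  r_T1=7 ✓
  13) LOAD T1:  M=8  r_T1=8
  14) CAS  T1:  M=9  r_T1=8 ✓
  15) LOAD T1:  M=9  r_T1=9
  16) CAS  T1:  M=10  r_T1=9 ✓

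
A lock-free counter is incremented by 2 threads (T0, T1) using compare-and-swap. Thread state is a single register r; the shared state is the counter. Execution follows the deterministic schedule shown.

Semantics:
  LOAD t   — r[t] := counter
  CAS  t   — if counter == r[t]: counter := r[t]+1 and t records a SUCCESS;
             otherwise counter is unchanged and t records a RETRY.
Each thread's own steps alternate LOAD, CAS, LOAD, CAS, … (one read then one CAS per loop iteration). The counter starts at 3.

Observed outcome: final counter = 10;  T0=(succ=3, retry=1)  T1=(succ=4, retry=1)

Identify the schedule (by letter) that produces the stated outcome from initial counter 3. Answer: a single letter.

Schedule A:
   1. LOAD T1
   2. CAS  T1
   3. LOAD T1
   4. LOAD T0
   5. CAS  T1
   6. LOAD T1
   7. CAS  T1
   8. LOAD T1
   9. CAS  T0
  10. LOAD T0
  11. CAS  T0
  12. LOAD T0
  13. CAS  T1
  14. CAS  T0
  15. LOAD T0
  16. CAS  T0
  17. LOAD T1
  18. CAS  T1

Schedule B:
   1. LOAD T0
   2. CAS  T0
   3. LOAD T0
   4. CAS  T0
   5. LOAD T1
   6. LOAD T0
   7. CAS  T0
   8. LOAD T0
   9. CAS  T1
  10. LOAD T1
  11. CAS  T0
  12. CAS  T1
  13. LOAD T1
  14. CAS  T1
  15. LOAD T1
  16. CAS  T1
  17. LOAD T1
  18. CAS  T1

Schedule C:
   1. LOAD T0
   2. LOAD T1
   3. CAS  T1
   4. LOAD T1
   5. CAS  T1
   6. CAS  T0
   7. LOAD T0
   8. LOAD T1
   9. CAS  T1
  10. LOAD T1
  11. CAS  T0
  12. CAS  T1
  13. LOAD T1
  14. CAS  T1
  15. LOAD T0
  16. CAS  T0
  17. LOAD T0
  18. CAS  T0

A

Run A:
step 1: T1 LOAD ⇒ load; ctr=3 reg=3
step 2: T1 CAS ⇒ ok; ctr=4 reg=3
step 3: T1 LOAD ⇒ load; ctr=4 reg=4
step 4: T0 LOAD ⇒ load; ctr=4 reg=4
step 5: T1 CAS ⇒ ok; ctr=5 reg=4
step 6: T1 LOAD ⇒ load; ctr=5 reg=5
step 7: T1 CAS ⇒ ok; ctr=6 reg=5
step 8: T1 LOAD ⇒ load; ctr=6 reg=6
step 9: T0 CAS ⇒ retry; ctr=6 reg=4
step 10: T0 LOAD ⇒ load; ctr=6 reg=6
step 11: T0 CAS ⇒ ok; ctr=7 reg=6
step 12: T0 LOAD ⇒ load; ctr=7 reg=7
step 13: T1 CAS ⇒ retry; ctr=7 reg=6
step 14: T0 CAS ⇒ ok; ctr=8 reg=7
step 15: T0 LOAD ⇒ load; ctr=8 reg=8
step 16: T0 CAS ⇒ ok; ctr=9 reg=8
step 17: T1 LOAD ⇒ load; ctr=9 reg=9
step 18: T1 CAS ⇒ ok; ctr=10 reg=9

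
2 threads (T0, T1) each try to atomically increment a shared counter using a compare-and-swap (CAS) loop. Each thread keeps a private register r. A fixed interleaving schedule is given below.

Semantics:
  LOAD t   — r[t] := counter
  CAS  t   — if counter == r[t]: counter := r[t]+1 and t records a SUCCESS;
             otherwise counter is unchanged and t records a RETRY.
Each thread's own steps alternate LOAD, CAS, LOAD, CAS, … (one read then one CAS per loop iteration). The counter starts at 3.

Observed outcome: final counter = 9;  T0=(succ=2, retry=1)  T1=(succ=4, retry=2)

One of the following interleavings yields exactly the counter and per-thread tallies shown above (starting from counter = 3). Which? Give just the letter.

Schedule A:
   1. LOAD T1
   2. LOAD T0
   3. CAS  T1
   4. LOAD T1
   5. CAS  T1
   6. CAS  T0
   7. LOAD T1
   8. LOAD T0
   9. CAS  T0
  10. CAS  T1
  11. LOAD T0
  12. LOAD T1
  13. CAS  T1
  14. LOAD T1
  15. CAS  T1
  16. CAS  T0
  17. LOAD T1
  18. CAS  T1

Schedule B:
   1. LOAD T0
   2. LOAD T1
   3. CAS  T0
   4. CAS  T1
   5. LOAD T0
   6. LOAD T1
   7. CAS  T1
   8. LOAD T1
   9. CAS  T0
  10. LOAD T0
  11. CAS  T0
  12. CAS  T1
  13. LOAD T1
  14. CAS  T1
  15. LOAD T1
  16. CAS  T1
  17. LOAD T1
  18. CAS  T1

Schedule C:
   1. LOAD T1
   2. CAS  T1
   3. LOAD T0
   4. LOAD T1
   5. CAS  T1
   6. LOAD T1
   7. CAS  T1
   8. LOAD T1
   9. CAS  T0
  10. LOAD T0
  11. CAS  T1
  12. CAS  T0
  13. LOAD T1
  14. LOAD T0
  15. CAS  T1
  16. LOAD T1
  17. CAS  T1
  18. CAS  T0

B

Run B:
step 1: T0 LOAD ⇒ load; ctr=3 reg=3
step 2: T1 LOAD ⇒ load; ctr=3 reg=3
step 3: T0 CAS ⇒ ok; ctr=4 reg=3
step 4: T1 CAS ⇒ retry; ctr=4 reg=3
step 5: T0 LOAD ⇒ load; ctr=4 reg=4
step 6: T1 LOAD ⇒ load; ctr=4 reg=4
step 7: T1 CAS ⇒ ok; ctr=5 reg=4
step 8: T1 LOAD ⇒ load; ctr=5 reg=5
step 9: T0 CAS ⇒ retry; ctr=5 reg=4
step 10: T0 LOAD ⇒ load; ctr=5 reg=5
step 11: T0 CAS ⇒ ok; ctr=6 reg=5
step 12: T1 CAS ⇒ retry; ctr=6 reg=5
step 13: T1 LOAD ⇒ load; ctr=6 reg=6
step 14: T1 CAS ⇒ ok; ctr=7 reg=6
step 15: T1 LOAD ⇒ load; ctr=7 reg=7
step 16: T1 CAS ⇒ ok; ctr=8 reg=7
step 17: T1 LOAD ⇒ load; ctr=8 reg=8
step 18: T1 CAS ⇒ ok; ctr=9 reg=8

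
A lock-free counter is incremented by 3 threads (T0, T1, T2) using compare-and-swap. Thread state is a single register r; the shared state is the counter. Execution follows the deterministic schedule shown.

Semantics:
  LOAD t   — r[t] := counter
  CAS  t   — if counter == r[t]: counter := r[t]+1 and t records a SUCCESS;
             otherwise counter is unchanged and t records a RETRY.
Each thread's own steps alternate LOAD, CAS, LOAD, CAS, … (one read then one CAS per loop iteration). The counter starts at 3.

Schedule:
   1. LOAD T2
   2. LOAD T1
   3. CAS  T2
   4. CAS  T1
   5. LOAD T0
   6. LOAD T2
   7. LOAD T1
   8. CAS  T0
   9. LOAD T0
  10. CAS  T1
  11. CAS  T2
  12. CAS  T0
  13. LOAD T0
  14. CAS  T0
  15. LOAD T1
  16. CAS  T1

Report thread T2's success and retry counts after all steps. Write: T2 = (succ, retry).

T2 = (1, 1)

   1) LOAD T2:  M=3  r_T2=3
   2) LOAD T1:  M=3  r_T1=3
   3) CAS  T2:  M=4  r_T2=3 ✓
   4) CAS  T1:  M=4  r_T1=3 ✗
   5) LOAD T0:  M=4  r_T0=4
   6) LOAD T2:  M=4  r_T2=4
   7) LOAD T1:  M=4  r_T1=4
   8) CAS  T0:  M=5  r_T0=4 ✓
   9) LOAD T0:  M=5  r_T0=5
  10) CAS  T1:  M=5  r_T1=4 ✗
  11) CAS  T2:  M=5  r_T2=4 ✗
  12) CAS  T0:  M=6  r_T0=5 ✓
  13) LOAD T0:  M=6  r_T0=6
  14) CAS  T0:  M=7  r_T0=6 ✓
  15) LOAD T1:  M=7  r_T1=7
  16) CAS  T1:  M=8  r_T1=7 ✓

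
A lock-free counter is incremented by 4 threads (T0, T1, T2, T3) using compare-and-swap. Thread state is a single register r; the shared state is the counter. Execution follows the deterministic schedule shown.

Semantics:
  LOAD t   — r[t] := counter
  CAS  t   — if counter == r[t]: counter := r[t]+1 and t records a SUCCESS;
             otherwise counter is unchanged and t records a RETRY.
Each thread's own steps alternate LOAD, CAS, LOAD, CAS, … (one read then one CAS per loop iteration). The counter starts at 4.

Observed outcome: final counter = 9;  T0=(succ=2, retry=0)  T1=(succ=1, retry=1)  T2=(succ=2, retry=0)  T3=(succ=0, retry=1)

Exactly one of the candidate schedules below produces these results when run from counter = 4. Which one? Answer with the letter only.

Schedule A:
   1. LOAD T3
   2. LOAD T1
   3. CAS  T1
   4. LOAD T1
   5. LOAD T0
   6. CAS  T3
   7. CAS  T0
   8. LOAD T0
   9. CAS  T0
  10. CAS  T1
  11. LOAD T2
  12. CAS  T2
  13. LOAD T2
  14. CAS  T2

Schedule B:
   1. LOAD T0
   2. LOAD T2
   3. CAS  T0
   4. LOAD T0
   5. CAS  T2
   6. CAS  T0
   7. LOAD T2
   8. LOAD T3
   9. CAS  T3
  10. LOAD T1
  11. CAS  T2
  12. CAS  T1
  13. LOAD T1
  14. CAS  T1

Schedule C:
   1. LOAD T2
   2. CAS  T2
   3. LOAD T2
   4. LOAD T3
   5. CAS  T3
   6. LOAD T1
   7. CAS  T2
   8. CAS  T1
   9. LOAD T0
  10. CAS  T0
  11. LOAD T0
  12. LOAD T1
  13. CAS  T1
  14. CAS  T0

Simulating candidate A:
T3 LOAD — after: cnt=4, r=4 — load
T1 LOAD — after: cnt=4, r=4 — load
T1 CAS — after: cnt=5, r=4 — ok
T1 LOAD — after: cnt=5, r=5 — load
T0 LOAD — after: cnt=5, r=5 — load
T3 CAS — after: cnt=5, r=4 — retry
T0 CAS — after: cnt=6, r=5 — ok
T0 LOAD — after: cnt=6, r=6 — load
T0 CAS — after: cnt=7, r=6 — ok
T1 CAS — after: cnt=7, r=5 — retry
T2 LOAD — after: cnt=7, r=7 — load
T2 CAS — after: cnt=8, r=7 — ok
T2 LOAD — after: cnt=8, r=8 — load
T2 CAS — after: cnt=9, r=8 — ok

A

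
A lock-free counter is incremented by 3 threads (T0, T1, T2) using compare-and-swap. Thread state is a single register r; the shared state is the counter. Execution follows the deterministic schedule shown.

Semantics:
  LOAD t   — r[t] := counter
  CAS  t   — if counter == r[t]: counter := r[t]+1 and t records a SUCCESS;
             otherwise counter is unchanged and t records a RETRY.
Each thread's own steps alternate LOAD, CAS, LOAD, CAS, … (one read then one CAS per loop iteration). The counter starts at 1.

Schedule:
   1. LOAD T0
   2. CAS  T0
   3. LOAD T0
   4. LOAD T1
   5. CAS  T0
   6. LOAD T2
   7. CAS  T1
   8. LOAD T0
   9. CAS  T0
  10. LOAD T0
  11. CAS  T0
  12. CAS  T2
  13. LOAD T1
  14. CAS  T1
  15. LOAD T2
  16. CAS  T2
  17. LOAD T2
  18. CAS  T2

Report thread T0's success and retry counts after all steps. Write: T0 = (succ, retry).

T0 = (4, 0)

[1] T0.load  rd  (counter 1, T0.r 1)
[2] T0.cas  hit  (counter 2, T0.r 1)
[3] T0.load  rd  (counter 2, T0.r 2)
[4] T1.load  rd  (counter 2, T1.r 2)
[5] T0.cas  hit  (counter 3, T0.r 2)
[6] T2.load  rd  (counter 3, T2.r 3)
[7] T1.cas  miss  (counter 3, T1.r 2)
[8] T0.load  rd  (counter 3, T0.r 3)
[9] T0.cas  hit  (counter 4, T0.r 3)
[10] T0.load  rd  (counter 4, T0.r 4)
[11] T0.cas  hit  (counter 5, T0.r 4)
[12] T2.cas  miss  (counter 5, T2.r 3)
[13] T1.load  rd  (counter 5, T1.r 5)
[14] T1.cas  hit  (counter 6, T1.r 5)
[15] T2.load  rd  (counter 6, T2.r 6)
[16] T2.cas  hit  (counter 7, T2.r 6)
[17] T2.load  rd  (counter 7, T2.r 7)
[18] T2.cas  hit  (counter 8, T2.r 7)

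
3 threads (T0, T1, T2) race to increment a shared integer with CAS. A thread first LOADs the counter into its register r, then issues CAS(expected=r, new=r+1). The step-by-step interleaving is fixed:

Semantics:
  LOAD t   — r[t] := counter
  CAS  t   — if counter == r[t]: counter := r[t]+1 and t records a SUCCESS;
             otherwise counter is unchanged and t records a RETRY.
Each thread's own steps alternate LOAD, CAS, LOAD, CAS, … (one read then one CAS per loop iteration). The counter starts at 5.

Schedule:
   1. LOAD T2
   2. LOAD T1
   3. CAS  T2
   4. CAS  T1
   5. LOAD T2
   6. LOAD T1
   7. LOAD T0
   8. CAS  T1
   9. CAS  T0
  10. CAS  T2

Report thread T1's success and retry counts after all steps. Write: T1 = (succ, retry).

T1 = (1, 1)

   1) LOAD T2:  M=5  r_T2=5
   2) LOAD T1:  M=5  r_T1=5
   3) CAS  T2:  M=6  r_T2=5 ✓
   4) CAS  T1:  M=6  r_T1=5 ✗
   5) LOAD T2:  M=6  r_T2=6
   6) LOAD T1:  M=6  r_T1=6
   7) LOAD T0:  M=6  r_T0=6
   8) CAS  T1:  M=7  r_T1=6 ✓
   9) CAS  T0:  M=7  r_T0=6 ✗
  10) CAS  T2:  M=7  r_T2=6 ✗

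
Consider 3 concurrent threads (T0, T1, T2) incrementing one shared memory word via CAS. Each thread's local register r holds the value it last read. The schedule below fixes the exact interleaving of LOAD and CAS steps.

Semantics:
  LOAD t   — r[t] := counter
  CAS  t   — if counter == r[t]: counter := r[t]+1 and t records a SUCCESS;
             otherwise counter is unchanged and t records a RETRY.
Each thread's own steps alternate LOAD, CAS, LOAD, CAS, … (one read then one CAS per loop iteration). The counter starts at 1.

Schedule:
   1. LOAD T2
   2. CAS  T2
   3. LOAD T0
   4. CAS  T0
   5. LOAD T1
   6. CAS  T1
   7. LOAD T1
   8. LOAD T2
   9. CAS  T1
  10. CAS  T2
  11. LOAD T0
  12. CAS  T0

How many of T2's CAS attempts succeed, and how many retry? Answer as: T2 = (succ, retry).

T2 = (1, 1)

#1 T2 reads 1
#2 T2 CAS(1→2) writes; counter now 2
#3 T0 reads 2
#4 T0 CAS(2→3) writes; counter now 3
#5 T1 reads 3
#6 T1 CAS(3→4) writes; counter now 4
#7 T1 reads 4
#8 T2 reads 4
#9 T1 CAS(4→5) writes; counter now 5
#10 T2 CAS(4→5) fails; counter now 5
#11 T0 reads 5
#12 T0 CAS(5→6) writes; counter now 6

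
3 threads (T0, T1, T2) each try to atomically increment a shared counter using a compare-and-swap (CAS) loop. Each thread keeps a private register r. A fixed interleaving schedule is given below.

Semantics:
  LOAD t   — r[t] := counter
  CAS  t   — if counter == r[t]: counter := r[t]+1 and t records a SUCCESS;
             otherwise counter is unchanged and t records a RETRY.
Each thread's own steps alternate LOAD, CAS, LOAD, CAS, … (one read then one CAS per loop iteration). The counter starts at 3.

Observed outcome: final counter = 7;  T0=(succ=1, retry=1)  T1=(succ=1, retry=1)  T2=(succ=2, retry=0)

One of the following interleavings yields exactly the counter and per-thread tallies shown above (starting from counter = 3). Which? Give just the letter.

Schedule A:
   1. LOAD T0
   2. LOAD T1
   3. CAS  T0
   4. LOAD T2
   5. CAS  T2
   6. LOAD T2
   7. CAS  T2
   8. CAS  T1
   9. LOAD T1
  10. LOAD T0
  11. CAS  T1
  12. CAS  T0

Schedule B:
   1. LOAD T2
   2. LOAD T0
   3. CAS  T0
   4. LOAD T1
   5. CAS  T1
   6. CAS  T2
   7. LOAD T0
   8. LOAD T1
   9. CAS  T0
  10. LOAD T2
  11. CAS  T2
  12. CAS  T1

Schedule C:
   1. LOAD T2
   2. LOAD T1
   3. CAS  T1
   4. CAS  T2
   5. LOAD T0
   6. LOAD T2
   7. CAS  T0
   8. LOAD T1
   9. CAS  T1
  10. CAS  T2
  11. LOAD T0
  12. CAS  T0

A

Run A:
step 1: T0 LOAD ⇒ load; ctr=3 reg=3
step 2: T1 LOAD ⇒ load; ctr=3 reg=3
step 3: T0 CAS ⇒ ok; ctr=4 reg=3
step 4: T2 LOAD ⇒ load; ctr=4 reg=4
step 5: T2 CAS ⇒ ok; ctr=5 reg=4
step 6: T2 LOAD ⇒ load; ctr=5 reg=5
step 7: T2 CAS ⇒ ok; ctr=6 reg=5
step 8: T1 CAS ⇒ retry; ctr=6 reg=3
step 9: T1 LOAD ⇒ load; ctr=6 reg=6
step 10: T0 LOAD ⇒ load; ctr=6 reg=6
step 11: T1 CAS ⇒ ok; ctr=7 reg=6
step 12: T0 CAS ⇒ retry; ctr=7 reg=6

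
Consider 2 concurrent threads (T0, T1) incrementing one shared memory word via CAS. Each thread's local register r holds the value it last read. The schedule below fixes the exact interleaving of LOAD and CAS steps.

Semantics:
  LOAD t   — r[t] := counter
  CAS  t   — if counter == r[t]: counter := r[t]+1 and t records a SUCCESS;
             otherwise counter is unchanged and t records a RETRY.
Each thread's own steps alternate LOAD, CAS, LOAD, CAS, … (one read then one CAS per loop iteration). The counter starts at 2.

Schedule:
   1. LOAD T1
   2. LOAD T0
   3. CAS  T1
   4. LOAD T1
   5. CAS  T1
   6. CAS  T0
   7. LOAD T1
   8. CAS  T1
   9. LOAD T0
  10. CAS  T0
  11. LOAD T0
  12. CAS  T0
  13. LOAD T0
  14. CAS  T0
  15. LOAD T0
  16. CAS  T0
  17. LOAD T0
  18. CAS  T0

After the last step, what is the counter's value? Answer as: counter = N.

counter = 10

T1 LOAD — after: cnt=2, r=2 — load
T0 LOAD — after: cnt=2, r=2 — load
T1 CAS — after: cnt=3, r=2 — ok
T1 LOAD — after: cnt=3, r=3 — load
T1 CAS — after: cnt=4, r=3 — ok
T0 CAS — after: cnt=4, r=2 — retry
T1 LOAD — after: cnt=4, r=4 — load
T1 CAS — after: cnt=5, r=4 — ok
T0 LOAD — after: cnt=5, r=5 — load
T0 CAS — after: cnt=6, r=5 — ok
T0 LOAD — after: cnt=6, r=6 — load
T0 CAS — after: cnt=7, r=6 — ok
T0 LOAD — after: cnt=7, r=7 — load
T0 CAS — after: cnt=8, r=7 — ok
T0 LOAD — after: cnt=8, r=8 — load
T0 CAS — after: cnt=9, r=8 — ok
T0 LOAD — after: cnt=9, r=9 — load
T0 CAS — after: cnt=10, r=9 — ok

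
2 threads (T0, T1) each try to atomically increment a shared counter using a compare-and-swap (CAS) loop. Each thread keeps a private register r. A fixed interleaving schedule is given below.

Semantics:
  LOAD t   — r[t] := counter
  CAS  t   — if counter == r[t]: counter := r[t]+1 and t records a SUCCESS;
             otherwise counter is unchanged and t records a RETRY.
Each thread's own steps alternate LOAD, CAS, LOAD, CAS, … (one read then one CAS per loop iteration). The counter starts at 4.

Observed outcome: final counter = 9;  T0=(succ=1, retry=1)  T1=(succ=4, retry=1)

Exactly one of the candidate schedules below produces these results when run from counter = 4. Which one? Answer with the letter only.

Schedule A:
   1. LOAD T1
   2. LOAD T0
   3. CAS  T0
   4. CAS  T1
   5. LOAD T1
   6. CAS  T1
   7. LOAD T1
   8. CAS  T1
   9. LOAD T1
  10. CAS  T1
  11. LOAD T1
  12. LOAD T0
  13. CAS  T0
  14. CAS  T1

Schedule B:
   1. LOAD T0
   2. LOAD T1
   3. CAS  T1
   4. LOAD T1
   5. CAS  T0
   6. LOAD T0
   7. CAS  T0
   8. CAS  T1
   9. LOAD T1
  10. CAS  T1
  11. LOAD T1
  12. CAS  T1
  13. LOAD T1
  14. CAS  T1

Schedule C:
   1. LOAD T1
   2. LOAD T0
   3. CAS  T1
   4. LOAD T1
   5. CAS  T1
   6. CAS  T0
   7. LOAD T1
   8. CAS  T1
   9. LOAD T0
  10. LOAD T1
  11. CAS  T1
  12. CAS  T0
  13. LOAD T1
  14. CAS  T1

Run B:
T0 LOAD — after: cnt=4, r=4 — load
T1 LOAD — after: cnt=4, r=4 — load
T1 CAS — after: cnt=5, r=4 — ok
T1 LOAD — after: cnt=5, r=5 — load
T0 CAS — after: cnt=5, r=4 — retry
T0 LOAD — after: cnt=5, r=5 — load
T0 CAS — after: cnt=6, r=5 — ok
T1 CAS — after: cnt=6, r=5 — retry
T1 LOAD — after: cnt=6, r=6 — load
T1 CAS — after: cnt=7, r=6 — ok
T1 LOAD — after: cnt=7, r=7 — load
T1 CAS — after: cnt=8, r=7 — ok
T1 LOAD — after: cnt=8, r=8 — load
T1 CAS — after: cnt=9, r=8 — ok

B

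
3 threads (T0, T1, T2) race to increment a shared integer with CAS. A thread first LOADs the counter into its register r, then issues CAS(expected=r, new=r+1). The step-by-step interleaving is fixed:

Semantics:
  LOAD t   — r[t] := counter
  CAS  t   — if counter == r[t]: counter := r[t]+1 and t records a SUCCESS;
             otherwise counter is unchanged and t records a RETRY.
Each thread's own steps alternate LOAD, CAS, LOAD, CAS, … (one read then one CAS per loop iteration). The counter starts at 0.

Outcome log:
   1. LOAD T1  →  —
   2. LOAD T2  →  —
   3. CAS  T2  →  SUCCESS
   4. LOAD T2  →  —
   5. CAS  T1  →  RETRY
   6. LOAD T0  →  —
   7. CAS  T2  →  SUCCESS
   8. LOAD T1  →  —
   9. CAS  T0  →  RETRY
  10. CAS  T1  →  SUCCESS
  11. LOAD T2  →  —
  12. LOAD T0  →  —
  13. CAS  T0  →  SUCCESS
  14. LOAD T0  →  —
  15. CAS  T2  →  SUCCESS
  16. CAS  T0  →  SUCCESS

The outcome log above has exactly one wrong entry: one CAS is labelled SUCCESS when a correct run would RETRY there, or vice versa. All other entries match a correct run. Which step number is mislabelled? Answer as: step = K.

Re-executing:
   1) LOAD T1:  M=0  r_T1=0
   2) LOAD T2:  M=0  r_T2=0
   3) CAS  T2:  M=1  r_T2=0 ✓
   4) LOAD T2:  M=1  r_T2=1
   5) CAS  T1:  M=1  r_T1=0 ✗
   6) LOAD T0:  M=1  r_T0=1
   7) CAS  T2:  M=2  r_T2=1 ✓
   8) LOAD T1:  M=2  r_T1=2
   9) CAS  T0:  M=2  r_T0=1 ✗
  10) CAS  T1:  M=3  r_T1=2 ✓
  11) LOAD T2:  M=3  r_T2=3
  12) LOAD T0:  M=3  r_T0=3
  13) CAS  T0:  M=4  r_T0=3 ✓
  14) LOAD T0:  M=4  r_T0=4
  15) CAS  T2:  M=4  r_T2=3 ✗
  16) CAS  T0:  M=5  r_T0=4 ✓
Flip is step 15.

step = 15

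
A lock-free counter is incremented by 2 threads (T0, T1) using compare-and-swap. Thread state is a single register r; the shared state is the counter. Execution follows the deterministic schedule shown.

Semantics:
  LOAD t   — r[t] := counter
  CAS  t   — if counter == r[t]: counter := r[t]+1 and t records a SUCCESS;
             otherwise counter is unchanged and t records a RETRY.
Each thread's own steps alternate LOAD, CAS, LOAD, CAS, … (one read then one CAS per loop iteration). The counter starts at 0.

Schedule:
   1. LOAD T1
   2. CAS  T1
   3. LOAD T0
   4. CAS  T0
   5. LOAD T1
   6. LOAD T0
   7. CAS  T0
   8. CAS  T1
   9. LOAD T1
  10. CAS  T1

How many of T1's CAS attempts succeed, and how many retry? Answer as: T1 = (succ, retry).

1. LOAD T1 → mem=0 r[T1]=0 [LOAD]
2. CAS T1 → mem=1 r[T1]=0 [OK]
3. LOAD T0 → mem=1 r[T0]=1 [LOAD]
4. CAS T0 → mem=2 r[T0]=1 [OK]
5. LOAD T1 → mem=2 r[T1]=2 [LOAD]
6. LOAD T0 → mem=2 r[T0]=2 [LOAD]
7. CAS T0 → mem=3 r[T0]=2 [OK]
8. CAS T1 → mem=3 r[T1]=2 [RETRY]
9. LOAD T1 → mem=3 r[T1]=3 [LOAD]
10. CAS T1 → mem=4 r[T1]=3 [OK]

T1 = (2, 1)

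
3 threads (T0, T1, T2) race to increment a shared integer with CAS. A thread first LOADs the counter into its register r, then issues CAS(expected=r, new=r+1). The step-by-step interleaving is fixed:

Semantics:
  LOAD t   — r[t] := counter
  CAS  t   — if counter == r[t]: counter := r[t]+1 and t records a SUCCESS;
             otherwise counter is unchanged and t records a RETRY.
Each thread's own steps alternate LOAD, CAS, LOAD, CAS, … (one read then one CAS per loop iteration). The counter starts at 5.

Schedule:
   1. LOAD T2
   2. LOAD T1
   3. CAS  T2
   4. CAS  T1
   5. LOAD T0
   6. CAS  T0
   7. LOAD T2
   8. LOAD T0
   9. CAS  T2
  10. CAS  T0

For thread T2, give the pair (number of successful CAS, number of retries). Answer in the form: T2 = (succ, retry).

[1] T2.load  rd  (counter 5, T2.r 5)
[2] T1.load  rd  (counter 5, T1.r 5)
[3] T2.cas  hit  (counter 6, T2.r 5)
[4] T1.cas  miss  (counter 6, T1.r 5)
[5] T0.load  rd  (counter 6, T0.r 6)
[6] T0.cas  hit  (counter 7, T0.r 6)
[7] T2.load  rd  (counter 7, T2.r 7)
[8] T0.load  rd  (counter 7, T0.r 7)
[9] T2.cas  hit  (counter 8, T2.r 7)
[10] T0.cas  miss  (counter 8, T0.r 7)

T2 = (2, 0)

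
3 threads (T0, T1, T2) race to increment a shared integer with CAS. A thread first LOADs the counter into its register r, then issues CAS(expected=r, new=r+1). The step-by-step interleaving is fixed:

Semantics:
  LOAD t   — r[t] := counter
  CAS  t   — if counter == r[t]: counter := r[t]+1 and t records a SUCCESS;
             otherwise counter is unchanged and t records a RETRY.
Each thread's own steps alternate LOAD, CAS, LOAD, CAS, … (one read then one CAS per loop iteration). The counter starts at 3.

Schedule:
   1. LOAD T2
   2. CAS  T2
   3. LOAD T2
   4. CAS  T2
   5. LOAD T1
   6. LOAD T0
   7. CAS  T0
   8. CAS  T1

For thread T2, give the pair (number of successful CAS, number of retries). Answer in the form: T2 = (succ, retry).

T2 = (2, 0)

   1) LOAD T2:  M=3  r_T2=3
   2) CAS  T2:  M=4  r_T2=3 ✓
   3) LOAD T2:  M=4  r_T2=4
   4) CAS  T2:  M=5  r_T2=4 ✓
   5) LOAD T1:  M=5  r_T1=5
   6) LOAD T0:  M=5  r_T0=5
   7) CAS  T0:  M=6  r_T0=5 ✓
   8) CAS  T1:  M=6  r_T1=5 ✗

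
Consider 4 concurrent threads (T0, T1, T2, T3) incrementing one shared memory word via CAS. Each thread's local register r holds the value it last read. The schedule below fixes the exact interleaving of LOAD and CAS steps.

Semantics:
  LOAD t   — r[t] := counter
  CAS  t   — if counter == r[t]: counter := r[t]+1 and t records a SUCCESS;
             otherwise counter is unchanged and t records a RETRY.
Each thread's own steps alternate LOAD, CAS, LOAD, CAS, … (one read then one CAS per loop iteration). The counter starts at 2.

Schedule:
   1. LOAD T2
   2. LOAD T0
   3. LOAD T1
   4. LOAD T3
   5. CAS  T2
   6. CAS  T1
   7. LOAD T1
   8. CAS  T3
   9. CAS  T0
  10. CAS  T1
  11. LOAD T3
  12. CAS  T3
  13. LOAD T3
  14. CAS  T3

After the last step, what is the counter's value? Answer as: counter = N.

step 1: T2 LOAD ⇒ load; ctr=2 reg=2
step 2: T0 LOAD ⇒ load; ctr=2 reg=2
step 3: T1 LOAD ⇒ load; ctr=2 reg=2
step 4: T3 LOAD ⇒ load; ctr=2 reg=2
step 5: T2 CAS ⇒ ok; ctr=3 reg=2
step 6: T1 CAS ⇒ retry; ctr=3 reg=2
step 7: T1 LOAD ⇒ load; ctr=3 reg=3
step 8: T3 CAS ⇒ retry; ctr=3 reg=2
step 9: T0 CAS ⇒ retry; ctr=3 reg=2
step 10: T1 CAS ⇒ ok; ctr=4 reg=3
step 11: T3 LOAD ⇒ load; ctr=4 reg=4
step 12: T3 CAS ⇒ ok; ctr=5 reg=4
step 13: T3 LOAD ⇒ load; ctr=5 reg=5
step 14: T3 CAS ⇒ ok; ctr=6 reg=5

counter = 6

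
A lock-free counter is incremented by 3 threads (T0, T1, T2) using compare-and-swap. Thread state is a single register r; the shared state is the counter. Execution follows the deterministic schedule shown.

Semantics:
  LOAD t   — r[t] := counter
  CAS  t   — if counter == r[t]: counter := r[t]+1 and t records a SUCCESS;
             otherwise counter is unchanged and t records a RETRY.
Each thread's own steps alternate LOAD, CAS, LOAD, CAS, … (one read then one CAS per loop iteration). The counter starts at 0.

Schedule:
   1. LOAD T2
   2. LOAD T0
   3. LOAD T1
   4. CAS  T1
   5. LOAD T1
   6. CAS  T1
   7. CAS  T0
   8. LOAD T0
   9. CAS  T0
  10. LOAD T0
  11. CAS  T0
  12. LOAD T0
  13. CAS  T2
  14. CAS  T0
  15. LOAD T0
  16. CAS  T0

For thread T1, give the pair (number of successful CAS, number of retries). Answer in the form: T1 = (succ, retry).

T1 = (2, 0)

#1 T2 reads 0
#2 T0 reads 0
#3 T1 reads 0
#4 T1 CAS(0→1) writes; counter now 1
#5 T1 reads 1
#6 T1 CAS(1→2) writes; counter now 2
#7 T0 CAS(0→1) fails; counter now 2
#8 T0 reads 2
#9 T0 CAS(2→3) writes; counter now 3
#10 T0 reads 3
#11 T0 CAS(3→4) writes; counter now 4
#12 T0 reads 4
#13 T2 CAS(0→1) fails; counter now 4
#14 T0 CAS(4→5) writes; counter now 5
#15 T0 reads 5
#16 T0 CAS(5→6) writes; counter now 6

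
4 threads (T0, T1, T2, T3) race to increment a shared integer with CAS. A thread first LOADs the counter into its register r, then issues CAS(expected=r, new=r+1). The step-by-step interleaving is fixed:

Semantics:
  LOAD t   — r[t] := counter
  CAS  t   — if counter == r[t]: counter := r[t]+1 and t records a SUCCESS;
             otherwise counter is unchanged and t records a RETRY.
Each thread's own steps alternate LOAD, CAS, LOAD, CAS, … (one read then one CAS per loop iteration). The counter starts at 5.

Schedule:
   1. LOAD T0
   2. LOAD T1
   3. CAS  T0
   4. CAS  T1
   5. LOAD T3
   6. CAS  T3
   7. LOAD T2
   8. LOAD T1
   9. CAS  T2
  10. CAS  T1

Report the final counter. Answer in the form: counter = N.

counter = 8

#1 T0 reads 5
#2 T1 reads 5
#3 T0 CAS(5→6) writes; counter now 6
#4 T1 CAS(5→6) fails; counter now 6
#5 T3 reads 6
#6 T3 CAS(6→7) writes; counter now 7
#7 T2 reads 7
#8 T1 reads 7
#9 T2 CAS(7→8) writes; counter now 8
#10 T1 CAS(7→8) fails; counter now 8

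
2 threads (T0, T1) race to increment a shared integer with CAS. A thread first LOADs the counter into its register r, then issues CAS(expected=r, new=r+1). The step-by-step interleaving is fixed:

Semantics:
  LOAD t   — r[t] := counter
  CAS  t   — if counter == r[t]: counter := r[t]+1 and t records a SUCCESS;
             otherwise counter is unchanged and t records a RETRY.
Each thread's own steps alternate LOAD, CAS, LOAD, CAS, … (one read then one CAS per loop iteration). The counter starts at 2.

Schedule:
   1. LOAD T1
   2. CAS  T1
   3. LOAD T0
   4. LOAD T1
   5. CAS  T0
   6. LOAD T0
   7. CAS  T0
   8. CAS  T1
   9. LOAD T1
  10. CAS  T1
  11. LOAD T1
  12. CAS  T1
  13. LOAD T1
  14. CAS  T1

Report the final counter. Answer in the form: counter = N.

   1) LOAD T1:  M=2  r_T1=2
   2) CAS  T1:  M=3  r_T1=2 ✓
   3) LOAD T0:  M=3  r_T0=3
   4) LOAD T1:  M=3  r_T1=3
   5) CAS  T0:  M=4  r_T0=3 ✓
   6) LOAD T0:  M=4  r_T0=4
   7) CAS  T0:  M=5  r_T0=4 ✓
   8) CAS  T1:  M=5  r_T1=3 ✗
   9) LOAD T1:  M=5  r_T1=5
  10) CAS  T1:  M=6  r_T1=5 ✓
  11) LOAD T1:  M=6  r_T1=6
  12) CAS  T1:  M=7  r_T1=6 ✓
  13) LOAD T1:  M=7  r_T1=7
  14) CAS  T1:  M=8  r_T1=7 ✓

counter = 8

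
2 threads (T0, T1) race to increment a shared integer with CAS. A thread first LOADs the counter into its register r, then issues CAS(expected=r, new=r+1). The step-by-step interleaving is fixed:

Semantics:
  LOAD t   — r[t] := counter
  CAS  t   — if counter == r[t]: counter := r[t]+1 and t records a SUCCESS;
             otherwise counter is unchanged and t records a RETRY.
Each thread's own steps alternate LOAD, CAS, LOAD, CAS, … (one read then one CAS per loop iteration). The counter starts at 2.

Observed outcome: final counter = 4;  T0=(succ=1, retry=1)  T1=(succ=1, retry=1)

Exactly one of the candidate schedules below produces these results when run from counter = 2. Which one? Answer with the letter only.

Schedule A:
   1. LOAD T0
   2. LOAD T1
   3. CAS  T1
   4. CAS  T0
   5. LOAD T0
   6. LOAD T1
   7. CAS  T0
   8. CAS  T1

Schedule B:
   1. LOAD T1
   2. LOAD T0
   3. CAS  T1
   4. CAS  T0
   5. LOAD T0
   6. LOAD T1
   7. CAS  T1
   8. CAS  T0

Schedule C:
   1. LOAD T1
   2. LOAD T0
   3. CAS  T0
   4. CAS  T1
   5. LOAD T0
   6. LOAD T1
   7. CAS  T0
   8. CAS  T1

Tracing schedule A:
#1 T0 reads 2
#2 T1 reads 2
#3 T1 CAS(2→3) writes; counter now 3
#4 T0 CAS(2→3) fails; counter now 3
#5 T0 reads 3
#6 T1 reads 3
#7 T0 CAS(3→4) writes; counter now 4
#8 T1 CAS(3→4) fails; counter now 4

A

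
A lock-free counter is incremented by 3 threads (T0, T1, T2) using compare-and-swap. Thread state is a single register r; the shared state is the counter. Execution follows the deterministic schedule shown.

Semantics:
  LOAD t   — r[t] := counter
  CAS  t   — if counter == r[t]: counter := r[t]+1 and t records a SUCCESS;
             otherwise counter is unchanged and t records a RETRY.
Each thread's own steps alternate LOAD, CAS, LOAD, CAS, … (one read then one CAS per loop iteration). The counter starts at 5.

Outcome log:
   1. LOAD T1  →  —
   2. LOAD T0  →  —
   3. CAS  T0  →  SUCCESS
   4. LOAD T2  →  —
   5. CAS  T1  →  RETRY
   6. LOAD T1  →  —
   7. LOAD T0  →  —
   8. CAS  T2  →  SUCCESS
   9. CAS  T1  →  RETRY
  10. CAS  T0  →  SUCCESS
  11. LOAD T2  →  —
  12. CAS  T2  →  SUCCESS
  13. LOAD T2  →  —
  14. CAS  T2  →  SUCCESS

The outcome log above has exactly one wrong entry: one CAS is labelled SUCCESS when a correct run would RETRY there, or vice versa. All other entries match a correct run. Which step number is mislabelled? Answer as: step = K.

Correct run:
T1 LOAD — after: cnt=5, r=5 — load
T0 LOAD — after: cnt=5, r=5 — load
T0 CAS — after: cnt=6, r=5 — ok
T2 LOAD — after: cnt=6, r=6 — load
T1 CAS — after: cnt=6, r=5 — retry
T1 LOAD — after: cnt=6, r=6 — load
T0 LOAD — after: cnt=6, r=6 — load
T2 CAS — after: cnt=7, r=6 — ok
T1 CAS — after: cnt=7, r=6 — retry
T0 CAS — after: cnt=7, r=6 — retry
T2 LOAD — after: cnt=7, r=7 — load
T2 CAS — after: cnt=8, r=7 — ok
T2 LOAD — after: cnt=8, r=8 — load
T2 CAS — after: cnt=9, r=8 — ok
Log disagrees first at step 10.

step = 10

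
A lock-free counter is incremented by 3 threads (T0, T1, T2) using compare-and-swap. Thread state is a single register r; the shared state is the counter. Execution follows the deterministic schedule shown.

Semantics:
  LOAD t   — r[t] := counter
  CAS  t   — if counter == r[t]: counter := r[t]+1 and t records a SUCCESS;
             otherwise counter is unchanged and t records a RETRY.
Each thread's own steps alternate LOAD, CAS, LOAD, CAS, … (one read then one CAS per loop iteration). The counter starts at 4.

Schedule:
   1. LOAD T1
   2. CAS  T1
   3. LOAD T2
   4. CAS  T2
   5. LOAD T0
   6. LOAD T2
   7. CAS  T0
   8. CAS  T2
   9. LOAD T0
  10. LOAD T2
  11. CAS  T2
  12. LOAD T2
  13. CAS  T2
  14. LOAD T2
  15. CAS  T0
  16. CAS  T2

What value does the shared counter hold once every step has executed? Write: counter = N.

   1) LOAD T1:  M=4  r_T1=4
   2) CAS  T1:  M=5  r_T1=4 ✓
   3) LOAD T2:  M=5  r_T2=5
   4) CAS  T2:  M=6  r_T2=5 ✓
   5) LOAD T0:  M=6  r_T0=6
   6) LOAD T2:  M=6  r_T2=6
   7) CAS  T0:  M=7  r_T0=6 ✓
   8) CAS  T2:  M=7  r_T2=6 ✗
   9) LOAD T0:  M=7  r_T0=7
  10) LOAD T2:  M=7  r_T2=7
  11) CAS  T2:  M=8  r_T2=7 ✓
  12) LOAD T2:  M=8  r_T2=8
  13) CAS  T2:  M=9  r_T2=8 ✓
  14) LOAD T2:  M=9  r_T2=9
  15) CAS  T0:  M=9  r_T0=7 ✗
  16) CAS  T2:  M=10  r_T2=9 ✓

counter = 10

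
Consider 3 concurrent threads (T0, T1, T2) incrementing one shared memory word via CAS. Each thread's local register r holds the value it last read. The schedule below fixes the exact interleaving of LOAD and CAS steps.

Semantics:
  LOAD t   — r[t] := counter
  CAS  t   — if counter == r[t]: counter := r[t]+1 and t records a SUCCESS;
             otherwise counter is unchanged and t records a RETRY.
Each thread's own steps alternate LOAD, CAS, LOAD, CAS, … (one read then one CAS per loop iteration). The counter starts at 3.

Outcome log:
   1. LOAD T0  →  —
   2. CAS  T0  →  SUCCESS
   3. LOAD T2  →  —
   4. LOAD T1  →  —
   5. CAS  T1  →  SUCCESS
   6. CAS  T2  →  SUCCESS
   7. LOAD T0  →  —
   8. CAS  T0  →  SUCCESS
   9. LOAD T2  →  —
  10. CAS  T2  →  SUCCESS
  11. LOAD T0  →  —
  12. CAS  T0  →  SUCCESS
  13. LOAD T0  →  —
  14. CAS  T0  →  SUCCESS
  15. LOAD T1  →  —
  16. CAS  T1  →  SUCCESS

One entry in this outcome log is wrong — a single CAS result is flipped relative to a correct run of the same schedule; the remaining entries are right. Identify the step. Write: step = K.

Reference trace:
   1) LOAD T0:  M=3  r_T0=3
   2) CAS  T0:  M=4  r_T0=3 ✓
   3) LOAD T2:  M=4  r_T2=4
   4) LOAD T1:  M=4  r_T1=4
   5) CAS  T1:  M=5  r_T1=4 ✓
   6) CAS  T2:  M=5  r_T2=4 ✗
   7) LOAD T0:  M=5  r_T0=5
   8) CAS  T0:  M=6  r_T0=5 ✓
   9) LOAD T2:  M=6  r_T2=6
  10) CAS  T2:  M=7  r_T2=6 ✓
  11) LOAD T0:  M=7  r_T0=7
  12) CAS  T0:  M=8  r_T0=7 ✓
  13) LOAD T0:  M=8  r_T0=8
  14) CAS  T0:  M=9  r_T0=8 ✓
  15) LOAD T1:  M=9  r_T1=9
  16) CAS  T1:  M=10  r_T1=9 ✓
Log disagrees first at step 6.

step = 6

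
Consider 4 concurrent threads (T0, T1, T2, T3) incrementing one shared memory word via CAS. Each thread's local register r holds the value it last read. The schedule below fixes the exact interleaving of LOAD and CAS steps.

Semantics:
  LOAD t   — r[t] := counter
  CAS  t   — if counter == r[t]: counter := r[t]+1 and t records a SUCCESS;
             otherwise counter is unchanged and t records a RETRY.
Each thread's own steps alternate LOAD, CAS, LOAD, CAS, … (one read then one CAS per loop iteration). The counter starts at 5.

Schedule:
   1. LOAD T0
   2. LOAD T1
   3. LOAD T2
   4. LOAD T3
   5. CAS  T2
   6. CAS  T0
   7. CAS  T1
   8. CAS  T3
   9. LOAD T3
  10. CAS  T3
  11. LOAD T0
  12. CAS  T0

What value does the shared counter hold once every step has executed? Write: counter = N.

#1 T0 reads 5
#2 T1 reads 5
#3 T2 reads 5
#4 T3 reads 5
#5 T2 CAS(5→6) writes; counter now 6
#6 T0 CAS(5→6) fails; counter now 6
#7 T1 CAS(5→6) fails; counter now 6
#8 T3 CAS(5→6) fails; counter now 6
#9 T3 reads 6
#10 T3 CAS(6→7) writes; counter now 7
#11 T0 reads 7
#12 T0 CAS(7→8) writes; counter now 8

counter = 8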